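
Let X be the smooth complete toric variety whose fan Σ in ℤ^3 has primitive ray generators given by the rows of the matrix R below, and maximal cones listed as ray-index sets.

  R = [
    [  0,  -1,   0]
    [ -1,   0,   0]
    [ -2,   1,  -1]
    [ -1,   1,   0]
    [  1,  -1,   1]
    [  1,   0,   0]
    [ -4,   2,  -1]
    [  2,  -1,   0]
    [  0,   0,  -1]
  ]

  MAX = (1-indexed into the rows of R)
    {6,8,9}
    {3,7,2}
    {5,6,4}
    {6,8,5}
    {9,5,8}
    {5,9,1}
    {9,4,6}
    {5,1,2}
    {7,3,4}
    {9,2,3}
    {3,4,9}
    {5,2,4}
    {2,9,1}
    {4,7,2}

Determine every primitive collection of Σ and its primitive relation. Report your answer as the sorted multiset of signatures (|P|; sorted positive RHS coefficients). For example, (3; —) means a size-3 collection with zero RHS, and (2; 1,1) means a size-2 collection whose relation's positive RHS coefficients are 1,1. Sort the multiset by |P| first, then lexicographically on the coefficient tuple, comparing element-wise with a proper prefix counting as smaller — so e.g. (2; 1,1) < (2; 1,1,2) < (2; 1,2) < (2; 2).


Δ(Σ) — 9 vertices, 20 min non-faces:

  • {2,6}:  v_{2} + v_{6} = 0 ; sig = (2; —)
  • {1,4}:  v_{1} + v_{4} = v_{2} ; sig = (2; 1)
  • {3,5}:  v_{3} + v_{5} = v_{2} ; sig = (2; 1)
  • {3,8}:  v_{3} + v_{8} = v_{9} ; sig = (2; 1)
  • {4,8}:  v_{4} + v_{8} = v_{6} ; sig = (2; 1)
  • {7,8}:  v_{7} + v_{8} = v_{3} ; sig = (2; 1)
  • {1,6}:  v_{1} + v_{6} = v_{5} + v_{9} ; sig = (2; 1,1)
  • {2,8}:  v_{2} + v_{8} = v_{5} + v_{9} ; sig = (2; 1,1)
  • {3,6}:  v_{3} + v_{6} = v_{4} + v_{9} ; sig = (2; 1,1)
  • {6,7}:  v_{6} + v_{7} = v_{3} + v_{4} ; sig = (2; 1,1)
  • {1,3}:  v_{1} + v_{3} = 2·v_{2} + v_{9} ; sig = (2; 1,2)
  • {1,7}:  v_{1} + v_{7} = 2·v_{2} + v_{3} ; sig = (2; 1,2)
  • {5,7}:  v_{5} + v_{7} = 2·v_{2} + v_{4} ; sig = (2; 1,2)
  • {7,9}:  v_{7} + v_{9} = 2·v_{3} ; sig = (2; 2)
  • {1,8}:  v_{1} + v_{8} = 2·v_{5} + 2·v_{9} ; sig = (2; 2,2)
  • {4,5,9}:  v_{4} + v_{5} + v_{9} = 0 ; sig = (3; —)
  • {2,3,4}:  v_{2} + v_{3} + v_{4} = v_{7} ; sig = (3; 1)
  • {2,4,9}:  v_{2} + v_{4} + v_{9} = v_{3} ; sig = (3; 1)
  • {2,5,9}:  v_{2} + v_{5} + v_{9} = v_{1} ; sig = (3; 1)
  • {5,6,9}:  v_{5} + v_{6} + v_{9} = v_{8} ; sig = (3; 1)

so the primitive-relation signature multiset is
    |P|=2: 15 collections, coeffs (), (1), (1), (1), (1), (1), (1,1), (1,1), (1,1), (1,1), (1,2), (1,2), (1,2), (2), (2,2)
    |P|=3: 5 collections, coeffs (), (1), (1), (1), (1)


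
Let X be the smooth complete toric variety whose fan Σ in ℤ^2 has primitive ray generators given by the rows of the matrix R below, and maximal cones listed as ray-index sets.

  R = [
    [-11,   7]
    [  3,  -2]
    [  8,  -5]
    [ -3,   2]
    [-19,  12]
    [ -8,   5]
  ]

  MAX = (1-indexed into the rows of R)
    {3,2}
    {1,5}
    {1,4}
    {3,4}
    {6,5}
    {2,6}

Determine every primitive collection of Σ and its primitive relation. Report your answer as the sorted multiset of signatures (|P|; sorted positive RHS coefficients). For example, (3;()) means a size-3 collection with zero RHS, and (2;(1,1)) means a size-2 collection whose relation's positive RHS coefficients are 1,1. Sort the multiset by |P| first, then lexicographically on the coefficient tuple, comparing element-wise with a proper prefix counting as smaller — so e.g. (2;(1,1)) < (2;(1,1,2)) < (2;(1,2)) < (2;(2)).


|primitive collections| = 9. Relations:

  P = {2,4}:  v_{2} + v_{4} = 0  ⟹  sig = (2;())
  P = {3,6}:  v_{3} + v_{6} = 0  ⟹  sig = (2;())
  P = {1,2}:  v_{1} + v_{2} = v_{6}  ⟹  sig = (2;(1))
  P = {1,3}:  v_{1} + v_{3} = v_{4}  ⟹  sig = (2;(1))
  P = {1,6}:  v_{1} + v_{6} = v_{5}  ⟹  sig = (2;(1))
  P = {3,5}:  v_{3} + v_{5} = v_{1}  ⟹  sig = (2;(1))
  P = {4,6}:  v_{4} + v_{6} = v_{1}  ⟹  sig = (2;(1))
  P = {2,5}:  v_{2} + v_{5} = 2·v_{6}  ⟹  sig = (2;(2))
  P = {4,5}:  v_{4} + v_{5} = 2·v_{1}  ⟹  sig = (2;(2))

so the primitive-relation signature multiset is
[(2;()), (2;()), (2;(1)), (2;(1)), (2;(1)), (2;(1)), (2;(1)), (2;(2)), (2;(2))]


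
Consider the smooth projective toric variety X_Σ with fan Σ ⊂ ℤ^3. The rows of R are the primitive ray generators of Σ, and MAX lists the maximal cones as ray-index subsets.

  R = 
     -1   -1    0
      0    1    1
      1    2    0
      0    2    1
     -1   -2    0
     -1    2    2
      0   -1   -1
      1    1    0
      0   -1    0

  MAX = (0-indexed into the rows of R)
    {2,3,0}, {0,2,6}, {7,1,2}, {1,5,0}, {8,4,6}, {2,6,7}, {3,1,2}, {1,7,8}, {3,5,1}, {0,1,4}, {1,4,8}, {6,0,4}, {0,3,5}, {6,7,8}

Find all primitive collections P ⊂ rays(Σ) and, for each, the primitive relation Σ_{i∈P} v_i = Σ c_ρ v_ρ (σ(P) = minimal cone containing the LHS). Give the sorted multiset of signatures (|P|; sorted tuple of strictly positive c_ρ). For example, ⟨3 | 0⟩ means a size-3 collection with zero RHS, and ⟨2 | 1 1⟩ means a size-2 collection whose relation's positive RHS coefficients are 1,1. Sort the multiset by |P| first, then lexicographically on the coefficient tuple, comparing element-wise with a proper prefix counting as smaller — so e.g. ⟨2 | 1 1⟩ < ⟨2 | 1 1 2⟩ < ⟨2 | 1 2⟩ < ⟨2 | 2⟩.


Minimal non-faces — 17 found among 9 rays, 14 max cones:

  P = {0,7}:  v_{0} + v_{7} = 0  so sig = ⟨2 | 0⟩
  P = {1,6}:  v_{1} + v_{6} = 0  so sig = ⟨2 | 0⟩
  P = {2,4}:  v_{2} + v_{4} = 0  so sig = ⟨2 | 0⟩
  P = {0,8}:  v_{0} + v_{8} = v_{4}  so sig = ⟨2 | 1⟩
  P = {2,8}:  v_{2} + v_{8} = v_{7}  so sig = ⟨2 | 1⟩
  P = {3,8}:  v_{3} + v_{8} = v_{1}  so sig = ⟨2 | 1⟩
  P = {4,7}:  v_{4} + v_{7} = v_{8}  so sig = ⟨2 | 1⟩
  P = {3,4}:  v_{3} + v_{4} = v_{0} + v_{1}  so sig = ⟨2 | 1 1⟩
  P = {3,6}:  v_{3} + v_{6} = v_{0} + v_{2}  so sig = ⟨2 | 1 1⟩
  P = {3,7}:  v_{3} + v_{7} = v_{1} + v_{2}  so sig = ⟨2 | 1 1⟩
  P = {5,6}:  v_{5} + v_{6} = v_{0} + v_{3}  so sig = ⟨2 | 1 1⟩
  P = {5,7}:  v_{5} + v_{7} = v_{1} + v_{3}  so sig = ⟨2 | 1 1⟩
  P = {5,8}:  v_{5} + v_{8} = v_{0} + 2·v_{1}  so sig = ⟨2 | 1 2⟩
  P = {2,5}:  v_{2} + v_{5} = 2·v_{3}  so sig = ⟨2 | 2⟩
  P = {4,5}:  v_{4} + v_{5} = 2·v_{0} + 2·v_{1}  so sig = ⟨2 | 2 2⟩
  P = {0,1,2}:  v_{0} + v_{1} + v_{2} = v_{3}  so sig = ⟨3 | 1⟩
  P = {0,1,3}:  v_{0} + v_{1} + v_{3} = v_{5}  so sig = ⟨3 | 1⟩

so the primitive-relation signature multiset is
    |P|=2: 15 collections, coeffs (), (), (), (1), (1), (1), (1), (1,1), (1,1), (1,1), (1,1), (1,1), (1,2), (2), (2,2)
    |P|=3: 2 collections, coeffs (1), (1)


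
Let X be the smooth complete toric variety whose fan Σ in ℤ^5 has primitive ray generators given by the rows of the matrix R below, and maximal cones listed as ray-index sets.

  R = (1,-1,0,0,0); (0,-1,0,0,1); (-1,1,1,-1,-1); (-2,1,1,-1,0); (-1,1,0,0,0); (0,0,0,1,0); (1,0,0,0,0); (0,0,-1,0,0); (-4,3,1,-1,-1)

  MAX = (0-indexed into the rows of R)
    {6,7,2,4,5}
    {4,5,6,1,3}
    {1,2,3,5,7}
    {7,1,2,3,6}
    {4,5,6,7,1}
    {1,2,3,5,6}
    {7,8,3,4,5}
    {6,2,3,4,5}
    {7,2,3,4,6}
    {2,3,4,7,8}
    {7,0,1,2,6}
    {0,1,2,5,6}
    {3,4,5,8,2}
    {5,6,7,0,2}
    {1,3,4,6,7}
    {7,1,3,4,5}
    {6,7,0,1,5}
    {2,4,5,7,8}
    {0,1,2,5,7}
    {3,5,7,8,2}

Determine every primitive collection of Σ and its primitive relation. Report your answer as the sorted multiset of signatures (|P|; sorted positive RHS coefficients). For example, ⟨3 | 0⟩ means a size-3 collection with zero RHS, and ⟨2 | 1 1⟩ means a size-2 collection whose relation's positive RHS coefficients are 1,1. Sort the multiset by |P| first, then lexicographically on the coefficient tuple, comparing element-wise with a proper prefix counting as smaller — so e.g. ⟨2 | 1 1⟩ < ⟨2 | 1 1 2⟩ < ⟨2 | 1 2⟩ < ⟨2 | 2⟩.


9 collections generate NE(X_Σ); each relation:

  P = {0,4}:  v_{0} + v_{4} = 0 — sig = ⟨2 | 0⟩
  P = {0,3}:  v_{0} + v_{3} = v_{1} + v_{2} — sig = ⟨2 | 1 1⟩
  P = {0,8}:  v_{0} + v_{8} = v_{2} + v_{3} + v_{5} + v_{7} — sig = ⟨2 | 1 1 1 1⟩
  P = {1,8}:  v_{1} + v_{8} = 2·v_{3} + v_{5} + v_{7} — sig = ⟨2 | 1 1 2⟩
  P = {6,8}:  v_{6} + v_{8} = v_{2} + 2·v_{4} — sig = ⟨2 | 1 2⟩
  P = {1,2,4}:  v_{1} + v_{2} + v_{4} = v_{3} — sig = ⟨3 | 1⟩
  P = {3,5,6,7}:  v_{3} + v_{5} + v_{6} + v_{7} = v_{4} — sig = ⟨4 | 1⟩
  P = {1,2,5,6,7}:  v_{1} + v_{2} + v_{5} + v_{6} + v_{7} = 0 — sig = ⟨5 | 0⟩
  P = {2,3,4,5,7}:  v_{2} + v_{3} + v_{4} + v_{5} + v_{7} = v_{8} — sig = ⟨5 | 1⟩

Sorted signature multiset PRS(X):
    |P|=2: 5 collections, coeffs (), (1,1), (1,1,1,1), (1,1,2), (1,2)
    |P|=3: 1 collection, coeffs (1)
    |P|=4: 1 collection, coeffs (1)
    |P|=5: 2 collections, coeffs (), (1)


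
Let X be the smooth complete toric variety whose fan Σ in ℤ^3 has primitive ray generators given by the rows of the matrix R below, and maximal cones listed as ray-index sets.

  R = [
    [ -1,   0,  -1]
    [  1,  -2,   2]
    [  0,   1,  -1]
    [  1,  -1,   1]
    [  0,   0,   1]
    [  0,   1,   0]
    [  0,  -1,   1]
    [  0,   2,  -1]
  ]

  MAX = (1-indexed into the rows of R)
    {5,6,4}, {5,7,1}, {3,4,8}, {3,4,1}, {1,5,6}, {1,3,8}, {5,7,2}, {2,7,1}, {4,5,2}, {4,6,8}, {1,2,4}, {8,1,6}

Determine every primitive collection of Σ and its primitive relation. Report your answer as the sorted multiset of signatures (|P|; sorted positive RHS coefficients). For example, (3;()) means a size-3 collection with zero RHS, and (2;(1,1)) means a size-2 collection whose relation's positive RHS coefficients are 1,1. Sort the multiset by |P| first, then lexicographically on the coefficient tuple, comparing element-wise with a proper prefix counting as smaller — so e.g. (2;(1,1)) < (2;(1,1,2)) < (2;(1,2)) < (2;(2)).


Minimal non-faces — 14 found among 8 rays, 12 max cones:

  • {3,7}:  v_{3} + v_{7} = 0  ⟹  sig = (2;())
  • {2,3}:  v_{2} + v_{3} = v_{4}  ⟹  sig = (2;(1))
  • {3,5}:  v_{3} + v_{5} = v_{6}  ⟹  sig = (2;(1))
  • {3,6}:  v_{3} + v_{6} = v_{8}  ⟹  sig = (2;(1))
  • {4,7}:  v_{4} + v_{7} = v_{2}  ⟹  sig = (2;(1))
  • {6,7}:  v_{6} + v_{7} = v_{5}  ⟹  sig = (2;(1))
  • {7,8}:  v_{7} + v_{8} = v_{6}  ⟹  sig = (2;(1))
  • {2,6}:  v_{2} + v_{6} = v_{4} + v_{5}  ⟹  sig = (2;(1,1))
  • {2,8}:  v_{2} + v_{8} = v_{4} + v_{6}  ⟹  sig = (2;(1,1))
  • {5,8}:  v_{5} + v_{8} = 2·v_{6}  ⟹  sig = (2;(2))
  • {1,4,6}:  v_{1} + v_{4} + v_{6} = 0  ⟹  sig = (3;())
  • {1,4,5}:  v_{1} + v_{4} + v_{5} = v_{7}  ⟹  sig = (3;(1))
  • {1,4,8}:  v_{1} + v_{4} + v_{8} = v_{3}  ⟹  sig = (3;(1))
  • {1,2,5}:  v_{1} + v_{2} + v_{5} = 2·v_{7}  ⟹  sig = (3;(2))

Signatures (|P|; sorted positive RHS coefficients), sorted:
[(2;()), (2;(1)), (2;(1)), (2;(1)), (2;(1)), (2;(1)), (2;(1)), (2;(1,1)), (2;(1,1)), (2;(2)), (3;()), (3;(1)), (3;(1)), (3;(2))]


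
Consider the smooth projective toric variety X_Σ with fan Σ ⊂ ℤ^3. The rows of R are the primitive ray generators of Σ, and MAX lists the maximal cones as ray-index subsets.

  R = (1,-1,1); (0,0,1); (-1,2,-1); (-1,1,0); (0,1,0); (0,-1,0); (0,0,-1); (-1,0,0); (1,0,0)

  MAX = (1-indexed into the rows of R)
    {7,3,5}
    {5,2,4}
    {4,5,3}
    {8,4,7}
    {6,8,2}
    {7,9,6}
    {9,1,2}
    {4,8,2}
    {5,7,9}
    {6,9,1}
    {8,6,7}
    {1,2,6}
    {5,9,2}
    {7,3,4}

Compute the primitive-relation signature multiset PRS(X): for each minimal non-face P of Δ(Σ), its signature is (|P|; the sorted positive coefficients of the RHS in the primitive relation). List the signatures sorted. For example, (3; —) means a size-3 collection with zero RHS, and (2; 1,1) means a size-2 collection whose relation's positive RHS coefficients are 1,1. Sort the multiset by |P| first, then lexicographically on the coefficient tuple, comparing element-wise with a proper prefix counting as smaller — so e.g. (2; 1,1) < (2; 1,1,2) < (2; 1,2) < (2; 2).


The 17 primitive collections of Σ (r=9, n=3):

  • {2,7}:  v_{2} + v_{7} = 0  so sig = (2; —)
  • {5,6}:  v_{5} + v_{6} = 0  so sig = (2; —)
  • {8,9}:  v_{8} + v_{9} = 0  so sig = (2; —)
  • {1,3}:  v_{1} + v_{3} = v_{5}  so sig = (2; 1)
  • {1,4}:  v_{1} + v_{4} = v_{2}  so sig = (2; 1)
  • {4,6}:  v_{4} + v_{6} = v_{8}  so sig = (2; 1)
  • {4,9}:  v_{4} + v_{9} = v_{5}  so sig = (2; 1)
  • {5,8}:  v_{5} + v_{8} = v_{4}  so sig = (2; 1)
  • {1,5}:  v_{1} + v_{5} = v_{2} + v_{9}  so sig = (2; 1,1)
  • {1,7}:  v_{1} + v_{7} = v_{6} + v_{9}  so sig = (2; 1,1)
  • {1,8}:  v_{1} + v_{8} = v_{2} + v_{6}  so sig = (2; 1,1)
  • {2,3}:  v_{2} + v_{3} = v_{4} + v_{5}  so sig = (2; 1,1)
  • {3,6}:  v_{3} + v_{6} = v_{4} + v_{7}  so sig = (2; 1,1)
  • {3,8}:  v_{3} + v_{8} = 2·v_{4} + v_{7}  so sig = (2; 1,2)
  • {3,9}:  v_{3} + v_{9} = 2·v_{5} + v_{7}  so sig = (2; 1,2)
  • {2,6,9}:  v_{2} + v_{6} + v_{9} = v_{1}  so sig = (3; 1)
  • {4,5,7}:  v_{4} + v_{5} + v_{7} = v_{3}  so sig = (3; 1)

so the primitive-relation signature multiset is
    (2; —)
    (2; —)
    (2; —)
    (2; 1)
    (2; 1)
    (2; 1)
    (2; 1)
    (2; 1)
    (2; 1,1)
    (2; 1,1)
    (2; 1,1)
    (2; 1,1)
    (2; 1,1)
    (2; 1,2)
    (2; 1,2)
    (3; 1)
    (3; 1)


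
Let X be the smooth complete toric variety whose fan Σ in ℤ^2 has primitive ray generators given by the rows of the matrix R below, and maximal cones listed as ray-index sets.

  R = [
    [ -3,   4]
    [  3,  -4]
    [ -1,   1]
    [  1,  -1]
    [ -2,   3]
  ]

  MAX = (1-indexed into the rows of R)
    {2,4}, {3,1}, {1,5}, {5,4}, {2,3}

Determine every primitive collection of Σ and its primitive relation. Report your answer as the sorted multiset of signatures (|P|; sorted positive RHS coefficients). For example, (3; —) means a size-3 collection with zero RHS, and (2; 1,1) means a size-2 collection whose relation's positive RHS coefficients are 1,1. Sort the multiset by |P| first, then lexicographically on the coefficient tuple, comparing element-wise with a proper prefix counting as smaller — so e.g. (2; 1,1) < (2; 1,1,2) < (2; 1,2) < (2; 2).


Δ(Σ) — 5 vertices, 5 min non-faces:

  {1,2}:  v_{1} + v_{2} = 0  ⟹  sig = (2; —)
  {3,4}:  v_{3} + v_{4} = 0  ⟹  sig = (2; —)
  {1,4}:  v_{1} + v_{4} = v_{5}  ⟹  sig = (2; 1)
  {2,5}:  v_{2} + v_{5} = v_{4}  ⟹  sig = (2; 1)
  {3,5}:  v_{3} + v_{5} = v_{1}  ⟹  sig = (2; 1)

Signatures (|P|; sorted positive RHS coefficients), sorted:
    (2; —)
    (2; —)
    (2; 1)
    (2; 1)
    (2; 1)


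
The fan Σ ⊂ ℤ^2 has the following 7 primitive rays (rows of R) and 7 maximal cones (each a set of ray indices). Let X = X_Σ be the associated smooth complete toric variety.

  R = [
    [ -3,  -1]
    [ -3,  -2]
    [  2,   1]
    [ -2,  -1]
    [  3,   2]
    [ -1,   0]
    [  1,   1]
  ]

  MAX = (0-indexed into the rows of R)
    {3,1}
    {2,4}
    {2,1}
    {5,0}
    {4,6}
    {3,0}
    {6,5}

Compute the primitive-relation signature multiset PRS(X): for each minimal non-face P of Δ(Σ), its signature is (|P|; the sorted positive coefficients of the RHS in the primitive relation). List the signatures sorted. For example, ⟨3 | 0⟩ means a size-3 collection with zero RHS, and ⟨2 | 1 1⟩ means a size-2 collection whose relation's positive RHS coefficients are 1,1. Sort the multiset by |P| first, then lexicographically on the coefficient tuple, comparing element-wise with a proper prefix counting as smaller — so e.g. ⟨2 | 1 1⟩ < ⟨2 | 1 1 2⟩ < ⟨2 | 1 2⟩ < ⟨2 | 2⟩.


Primitive collections (14):

  P = {1,4}:  v_{1} + v_{4} = 0 ; sig = ⟨2 | 0⟩
  P = {2,3}:  v_{2} + v_{3} = 0 ; sig = ⟨2 | 0⟩
  P = {0,2}:  v_{0} + v_{2} = v_{5} ; sig = ⟨2 | 1⟩
  P = {1,6}:  v_{1} + v_{6} = v_{3} ; sig = ⟨2 | 1⟩
  P = {2,5}:  v_{2} + v_{5} = v_{6} ; sig = ⟨2 | 1⟩
  P = {2,6}:  v_{2} + v_{6} = v_{4} ; sig = ⟨2 | 1⟩
  P = {3,4}:  v_{3} + v_{4} = v_{6} ; sig = ⟨2 | 1⟩
  P = {3,5}:  v_{3} + v_{5} = v_{0} ; sig = ⟨2 | 1⟩
  P = {3,6}:  v_{3} + v_{6} = v_{5} ; sig = ⟨2 | 1⟩
  P = {0,4}:  v_{0} + v_{4} = v_{5} + v_{6} ; sig = ⟨2 | 1 1⟩
  P = {0,6}:  v_{0} + v_{6} = 2·v_{5} ; sig = ⟨2 | 2⟩
  P = {1,5}:  v_{1} + v_{5} = 2·v_{3} ; sig = ⟨2 | 2⟩
  P = {4,5}:  v_{4} + v_{5} = 2·v_{6} ; sig = ⟨2 | 2⟩
  P = {0,1}:  v_{0} + v_{1} = 3·v_{3} ; sig = ⟨2 | 3⟩

Signatures (|P|; sorted positive RHS coefficients), sorted:
    |P|=2: 14 collections, coeffs (), (), (1), (1), (1), (1), (1), (1), (1), (1,1), (2), (2), (2), (3)


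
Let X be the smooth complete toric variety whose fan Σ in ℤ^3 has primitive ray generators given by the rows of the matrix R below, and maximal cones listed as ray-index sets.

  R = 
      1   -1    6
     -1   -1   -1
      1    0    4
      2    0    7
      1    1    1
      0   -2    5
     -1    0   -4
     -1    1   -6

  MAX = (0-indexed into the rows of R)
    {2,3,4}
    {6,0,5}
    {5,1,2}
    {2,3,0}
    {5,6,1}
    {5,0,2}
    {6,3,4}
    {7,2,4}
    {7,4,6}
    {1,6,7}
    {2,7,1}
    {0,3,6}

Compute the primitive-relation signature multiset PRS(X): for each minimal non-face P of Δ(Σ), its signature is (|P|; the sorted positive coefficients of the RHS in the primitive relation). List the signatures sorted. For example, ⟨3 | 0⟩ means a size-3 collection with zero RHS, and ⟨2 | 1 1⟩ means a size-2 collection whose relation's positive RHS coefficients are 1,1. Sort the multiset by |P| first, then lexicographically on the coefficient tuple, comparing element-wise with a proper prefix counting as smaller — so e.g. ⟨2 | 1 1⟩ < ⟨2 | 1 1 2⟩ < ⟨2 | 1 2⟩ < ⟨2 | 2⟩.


10 minimal non-faces of Δ(Σ) (on 8 rays):

  P={0,7}:  v_{0} + v_{7} = 0  ⟹  sig = ⟨2 | 0⟩
  P={1,4}:  v_{1} + v_{4} = 0  ⟹  sig = ⟨2 | 0⟩
  P={2,6}:  v_{2} + v_{6} = 0  ⟹  sig = ⟨2 | 0⟩
  P={0,1}:  v_{0} + v_{1} = v_{5}  ⟹  sig = ⟨2 | 1⟩
  P={0,4}:  v_{0} + v_{4} = v_{3}  ⟹  sig = ⟨2 | 1⟩
  P={1,3}:  v_{1} + v_{3} = v_{0}  ⟹  sig = ⟨2 | 1⟩
  P={3,7}:  v_{3} + v_{7} = v_{4}  ⟹  sig = ⟨2 | 1⟩
  P={4,5}:  v_{4} + v_{5} = v_{0}  ⟹  sig = ⟨2 | 1⟩
  P={5,7}:  v_{5} + v_{7} = v_{1}  ⟹  sig = ⟨2 | 1⟩
  P={3,5}:  v_{3} + v_{5} = 2·v_{0}  ⟹  sig = ⟨2 | 2⟩

Sorted signature multiset PRS(X):
{ ⟨2 | 0⟩ ×3,  ⟨2 | 1⟩ ×6,  ⟨2 | 2⟩ }


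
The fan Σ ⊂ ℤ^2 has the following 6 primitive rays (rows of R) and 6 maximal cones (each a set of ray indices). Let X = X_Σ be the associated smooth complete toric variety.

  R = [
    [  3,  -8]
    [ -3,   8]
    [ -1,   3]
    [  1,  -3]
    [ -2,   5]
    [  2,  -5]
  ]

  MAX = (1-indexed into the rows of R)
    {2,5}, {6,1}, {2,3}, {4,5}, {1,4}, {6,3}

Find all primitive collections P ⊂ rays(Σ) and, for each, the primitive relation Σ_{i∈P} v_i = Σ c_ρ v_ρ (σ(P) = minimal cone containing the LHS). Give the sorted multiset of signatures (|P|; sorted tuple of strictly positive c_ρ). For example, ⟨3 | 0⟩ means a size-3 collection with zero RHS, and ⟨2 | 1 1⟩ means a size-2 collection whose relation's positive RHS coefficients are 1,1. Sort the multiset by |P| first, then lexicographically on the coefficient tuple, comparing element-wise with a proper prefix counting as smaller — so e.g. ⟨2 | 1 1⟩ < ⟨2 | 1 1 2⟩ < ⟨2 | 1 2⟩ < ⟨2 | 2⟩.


The 9 primitive collections of Σ (r=6, n=2):

  P = {1,2}:  v_{1} + v_{2} = 0  so sig = ⟨2 | 0⟩
  P = {3,4}:  v_{3} + v_{4} = 0  so sig = ⟨2 | 0⟩
  P = {5,6}:  v_{5} + v_{6} = 0  so sig = ⟨2 | 0⟩
  P = {1,3}:  v_{1} + v_{3} = v_{6}  so sig = ⟨2 | 1⟩
  P = {1,5}:  v_{1} + v_{5} = v_{4}  so sig = ⟨2 | 1⟩
  P = {2,4}:  v_{2} + v_{4} = v_{5}  so sig = ⟨2 | 1⟩
  P = {2,6}:  v_{2} + v_{6} = v_{3}  so sig = ⟨2 | 1⟩
  P = {3,5}:  v_{3} + v_{5} = v_{2}  so sig = ⟨2 | 1⟩
  P = {4,6}:  v_{4} + v_{6} = v_{1}  so sig = ⟨2 | 1⟩

Hence PRS(X_Σ) =
{ ⟨2 | 0⟩ ×3,  ⟨2 | 1⟩ ×6 }


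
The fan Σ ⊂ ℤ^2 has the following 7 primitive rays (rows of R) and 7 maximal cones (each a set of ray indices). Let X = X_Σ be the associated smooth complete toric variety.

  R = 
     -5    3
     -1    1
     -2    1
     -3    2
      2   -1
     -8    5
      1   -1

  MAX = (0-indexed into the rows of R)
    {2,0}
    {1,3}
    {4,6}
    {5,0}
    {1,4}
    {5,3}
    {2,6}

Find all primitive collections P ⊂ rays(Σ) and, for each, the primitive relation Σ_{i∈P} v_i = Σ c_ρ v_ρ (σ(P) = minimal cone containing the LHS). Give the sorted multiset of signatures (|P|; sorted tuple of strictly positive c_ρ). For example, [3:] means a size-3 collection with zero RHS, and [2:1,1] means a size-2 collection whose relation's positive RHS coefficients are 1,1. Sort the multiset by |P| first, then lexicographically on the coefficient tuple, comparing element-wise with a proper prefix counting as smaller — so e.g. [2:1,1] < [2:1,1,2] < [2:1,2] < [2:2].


|primitive collections| = 14. Relations:

  {1,6}:  v_{1} + v_{6} = 0  ⟹  sig = [2:]
  {2,4}:  v_{2} + v_{4} = 0  ⟹  sig = [2:]
  {0,3}:  v_{0} + v_{3} = v_{5}  ⟹  sig = [2:1]
  {0,4}:  v_{0} + v_{4} = v_{3}  ⟹  sig = [2:1]
  {1,2}:  v_{1} + v_{2} = v_{3}  ⟹  sig = [2:1]
  {2,3}:  v_{2} + v_{3} = v_{0}  ⟹  sig = [2:1]
  {3,4}:  v_{3} + v_{4} = v_{1}  ⟹  sig = [2:1]
  {3,6}:  v_{3} + v_{6} = v_{2}  ⟹  sig = [2:1]
  {5,6}:  v_{5} + v_{6} = v_{0} + v_{2}  ⟹  sig = [2:1,1]
  {0,1}:  v_{0} + v_{1} = 2·v_{3}  ⟹  sig = [2:2]
  {0,6}:  v_{0} + v_{6} = 2·v_{2}  ⟹  sig = [2:2]
  {2,5}:  v_{2} + v_{5} = 2·v_{0}  ⟹  sig = [2:2]
  {4,5}:  v_{4} + v_{5} = 2·v_{3}  ⟹  sig = [2:2]
  {1,5}:  v_{1} + v_{5} = 3·v_{3}  ⟹  sig = [2:3]

Signatures (|P|; sorted positive RHS coefficients), sorted:
{ [2:] ×2,  [2:1] ×6,  [2:1,1],  [2:2] ×4,  [2:3] }


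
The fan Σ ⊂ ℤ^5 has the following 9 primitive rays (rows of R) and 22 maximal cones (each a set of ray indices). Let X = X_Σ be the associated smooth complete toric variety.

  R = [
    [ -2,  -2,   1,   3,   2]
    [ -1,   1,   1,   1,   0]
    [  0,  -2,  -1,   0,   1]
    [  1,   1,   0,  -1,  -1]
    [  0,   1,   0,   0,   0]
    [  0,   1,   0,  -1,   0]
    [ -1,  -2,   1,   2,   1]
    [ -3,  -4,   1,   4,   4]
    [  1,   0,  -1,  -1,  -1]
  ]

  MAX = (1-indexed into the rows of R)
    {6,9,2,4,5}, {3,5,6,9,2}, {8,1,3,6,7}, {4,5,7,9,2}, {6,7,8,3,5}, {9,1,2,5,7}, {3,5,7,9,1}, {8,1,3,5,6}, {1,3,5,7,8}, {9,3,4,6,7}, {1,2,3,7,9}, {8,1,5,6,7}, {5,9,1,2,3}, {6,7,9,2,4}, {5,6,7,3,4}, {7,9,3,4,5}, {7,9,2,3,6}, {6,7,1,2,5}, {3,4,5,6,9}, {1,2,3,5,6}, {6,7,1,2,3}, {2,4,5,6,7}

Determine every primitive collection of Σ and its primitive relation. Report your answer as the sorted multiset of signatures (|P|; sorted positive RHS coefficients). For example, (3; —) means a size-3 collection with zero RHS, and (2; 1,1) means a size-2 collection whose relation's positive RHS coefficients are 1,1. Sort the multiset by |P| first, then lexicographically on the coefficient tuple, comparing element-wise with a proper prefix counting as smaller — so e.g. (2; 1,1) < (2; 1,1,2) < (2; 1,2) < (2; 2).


9 collections generate NE(X_Σ); each relation:

  • {1,4}:  v_{1} + v_{4} = v_{5} + v_{7}  ⟹  sig = (2; 1,1)
  • {8,9}:  v_{8} + v_{9} = v_{1} + v_{3}  ⟹  sig = (2; 1,1)
  • {4,8}:  v_{4} + v_{8} = v_{3} + 2·v_{5} + v_{6} + 2·v_{7}  ⟹  sig = (2; 1,1,2,2)
  • {2,8}:  v_{2} + v_{8} = 2·v_{1} + v_{6}  ⟹  sig = (2; 1,2)
  • {2,3,4}:  v_{2} + v_{3} + v_{4} = 0  ⟹  sig = (3; —)
  • {1,6,9}:  v_{1} + v_{6} + v_{9} = v_{2} + v_{3}  ⟹  sig = (3; 1,1)
  • {5,6,7,9}:  v_{5} + v_{6} + v_{7} + v_{9} = 0  ⟹  sig = (4; —)
  • {2,3,5,7}:  v_{2} + v_{3} + v_{5} + v_{7} = v_{1}  ⟹  sig = (4; 1)
  • {1,3,5,6,7}:  v_{1} + v_{3} + v_{5} + v_{6} + v_{7} = v_{8}  ⟹  sig = (5; 1)

Hence PRS(X_Σ) =
    |P|=2: 4 collections, coeffs (1,1), (1,1), (1,1,2,2), (1,2)
    |P|=3: 2 collections, coeffs (), (1,1)
    |P|=4: 2 collections, coeffs (), (1)
    |P|=5: 1 collection, coeffs (1)


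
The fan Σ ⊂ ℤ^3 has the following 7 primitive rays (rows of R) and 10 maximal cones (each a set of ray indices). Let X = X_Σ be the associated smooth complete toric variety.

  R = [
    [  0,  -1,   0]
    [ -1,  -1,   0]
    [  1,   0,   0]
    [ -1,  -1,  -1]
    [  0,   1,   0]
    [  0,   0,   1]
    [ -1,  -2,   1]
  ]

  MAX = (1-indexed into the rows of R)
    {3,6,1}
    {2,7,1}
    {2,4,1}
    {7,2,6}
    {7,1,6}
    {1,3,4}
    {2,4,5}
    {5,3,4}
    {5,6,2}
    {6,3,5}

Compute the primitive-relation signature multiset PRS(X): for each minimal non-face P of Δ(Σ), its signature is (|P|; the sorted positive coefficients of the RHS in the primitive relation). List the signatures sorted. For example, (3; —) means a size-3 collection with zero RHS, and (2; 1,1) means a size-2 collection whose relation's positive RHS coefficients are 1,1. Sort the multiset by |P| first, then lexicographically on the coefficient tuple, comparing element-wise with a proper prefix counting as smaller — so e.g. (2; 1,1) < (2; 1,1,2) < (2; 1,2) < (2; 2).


The 7 primitive collections of Σ (r=7, n=3):

  {1,5}:  v_{1} + v_{5} = 0 — sig = (2; —)
  {2,3}:  v_{2} + v_{3} = v_{1} — sig = (2; 1)
  {4,6}:  v_{4} + v_{6} = v_{2} — sig = (2; 1)
  {5,7}:  v_{5} + v_{7} = v_{2} + v_{6} — sig = (2; 1,1)
  {3,7}:  v_{3} + v_{7} = 2·v_{1} + v_{6} — sig = (2; 1,2)
  {4,7}:  v_{4} + v_{7} = v_{1} + 2·v_{2} — sig = (2; 1,2)
  {1,2,6}:  v_{1} + v_{2} + v_{6} = v_{7} — sig = (3; 1)

Sorted signature multiset PRS(X):
{ (2; —),  (2; 1) ×2,  (2; 1,1),  (2; 1,2) ×2,  (3; 1) }


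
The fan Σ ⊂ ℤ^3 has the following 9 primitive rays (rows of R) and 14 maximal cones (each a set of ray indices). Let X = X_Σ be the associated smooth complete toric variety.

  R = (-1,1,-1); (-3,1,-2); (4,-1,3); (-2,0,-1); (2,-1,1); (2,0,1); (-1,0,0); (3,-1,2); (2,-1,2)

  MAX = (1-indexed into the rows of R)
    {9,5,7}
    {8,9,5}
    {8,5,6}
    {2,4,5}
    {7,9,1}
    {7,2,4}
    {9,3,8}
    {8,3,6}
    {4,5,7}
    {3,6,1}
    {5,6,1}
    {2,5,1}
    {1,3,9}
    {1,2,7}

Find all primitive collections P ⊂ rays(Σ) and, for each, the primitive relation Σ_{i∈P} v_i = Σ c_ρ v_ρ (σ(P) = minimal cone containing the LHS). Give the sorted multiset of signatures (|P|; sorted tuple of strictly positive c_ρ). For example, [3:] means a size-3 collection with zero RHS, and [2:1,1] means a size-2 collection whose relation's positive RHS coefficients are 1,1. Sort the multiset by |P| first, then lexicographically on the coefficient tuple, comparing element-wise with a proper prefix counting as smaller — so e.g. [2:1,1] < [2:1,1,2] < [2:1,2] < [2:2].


18 collections generate NE(X_Σ); each relation:

  P = {2,8}:  v_{2} + v_{8} = 0  ⟹  sig = [2:]
  P = {4,6}:  v_{4} + v_{6} = 0  ⟹  sig = [2:]
  P = {1,4}:  v_{1} + v_{4} = v_{2}  ⟹  sig = [2:1]
  P = {1,8}:  v_{1} + v_{8} = v_{6}  ⟹  sig = [2:1]
  P = {2,6}:  v_{2} + v_{6} = v_{1}  ⟹  sig = [2:1]
  P = {2,9}:  v_{2} + v_{9} = v_{7}  ⟹  sig = [2:1]
  P = {3,4}:  v_{3} + v_{4} = v_{9}  ⟹  sig = [2:1]
  P = {6,9}:  v_{6} + v_{9} = v_{3}  ⟹  sig = [2:1]
  P = {7,8}:  v_{7} + v_{8} = v_{9}  ⟹  sig = [2:1]
  P = {2,3}:  v_{2} + v_{3} = v_{1} + v_{9}  ⟹  sig = [2:1,1]
  P = {4,8}:  v_{4} + v_{8} = v_{5} + v_{7}  ⟹  sig = [2:1,1]
  P = {6,7}:  v_{6} + v_{7} = v_{1} + v_{9}  ⟹  sig = [2:1,1]
  P = {3,7}:  v_{3} + v_{7} = v_{1} + 2·v_{9}  ⟹  sig = [2:1,2]
  P = {4,9}:  v_{4} + v_{9} = v_{5} + 2·v_{7}  ⟹  sig = [2:1,2]
  P = {3,5}:  v_{3} + v_{5} = 2·v_{8}  ⟹  sig = [2:2]
  P = {1,5,7}:  v_{1} + v_{5} + v_{7} = 0  ⟹  sig = [3:]
  P = {1,5,9}:  v_{1} + v_{5} + v_{9} = v_{8}  ⟹  sig = [3:1]
  P = {2,5,7}:  v_{2} + v_{5} + v_{7} = v_{4}  ⟹  sig = [3:1]

so the primitive-relation signature multiset is
{ [2:] ×2,  [2:1] ×7,  [2:1,1] ×3,  [2:1,2] ×2,  [2:2],  [3:],  [3:1] ×2 }


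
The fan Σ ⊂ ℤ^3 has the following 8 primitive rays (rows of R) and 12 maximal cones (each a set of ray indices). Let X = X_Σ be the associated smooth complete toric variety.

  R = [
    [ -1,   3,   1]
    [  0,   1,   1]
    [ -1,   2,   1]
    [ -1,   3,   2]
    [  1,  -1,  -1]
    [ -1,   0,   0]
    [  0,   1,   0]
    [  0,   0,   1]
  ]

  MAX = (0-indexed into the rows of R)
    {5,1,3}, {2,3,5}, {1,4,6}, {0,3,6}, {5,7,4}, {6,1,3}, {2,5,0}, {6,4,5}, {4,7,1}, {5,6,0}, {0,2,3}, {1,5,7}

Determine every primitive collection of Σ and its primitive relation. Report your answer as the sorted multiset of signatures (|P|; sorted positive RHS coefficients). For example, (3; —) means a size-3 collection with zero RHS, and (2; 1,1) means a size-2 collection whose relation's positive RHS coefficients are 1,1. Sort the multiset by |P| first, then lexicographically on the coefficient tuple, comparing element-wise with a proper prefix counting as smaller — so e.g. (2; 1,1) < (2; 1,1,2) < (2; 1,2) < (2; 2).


Minimal non-faces — 14 found among 8 rays, 12 max cones:

  • {0,7}:  v_{0} + v_{7} = v_{3}  ⇒ sig = (2; 1)
  • {1,2}:  v_{1} + v_{2} = v_{3}  ⇒ sig = (2; 1)
  • {2,4}:  v_{2} + v_{4} = v_{6}  ⇒ sig = (2; 1)
  • {2,6}:  v_{2} + v_{6} = v_{0}  ⇒ sig = (2; 1)
  • {6,7}:  v_{6} + v_{7} = v_{1}  ⇒ sig = (2; 1)
  • {0,1}:  v_{0} + v_{1} = v_{3} + v_{6}  ⇒ sig = (2; 1,1)
  • {3,4}:  v_{3} + v_{4} = v_{1} + v_{6}  ⇒ sig = (2; 1,1)
  • {2,7}:  v_{2} + v_{7} = 2·v_{1} + v_{5}  ⇒ sig = (2; 1,2)
  • {3,7}:  v_{3} + v_{7} = 3·v_{1} + v_{5}  ⇒ sig = (2; 1,3)
  • {0,4}:  v_{0} + v_{4} = 2·v_{6}  ⇒ sig = (2; 2)
  • {1,4,5}:  v_{1} + v_{4} + v_{5} = 0  ⇒ sig = (3; —)
  • {1,5,6}:  v_{1} + v_{5} + v_{6} = v_{2}  ⇒ sig = (3; 1)
  • {3,5,6}:  v_{3} + v_{5} + v_{6} = 2·v_{2}  ⇒ sig = (3; 2)
  • {0,3,5}:  v_{0} + v_{3} + v_{5} = 3·v_{2}  ⇒ sig = (3; 3)

Hence PRS(X_Σ) =
{ (2; 1) ×5,  (2; 1,1) ×2,  (2; 1,2),  (2; 1,3),  (2; 2),  (3; —),  (3; 1),  (3; 2),  (3; 3) }


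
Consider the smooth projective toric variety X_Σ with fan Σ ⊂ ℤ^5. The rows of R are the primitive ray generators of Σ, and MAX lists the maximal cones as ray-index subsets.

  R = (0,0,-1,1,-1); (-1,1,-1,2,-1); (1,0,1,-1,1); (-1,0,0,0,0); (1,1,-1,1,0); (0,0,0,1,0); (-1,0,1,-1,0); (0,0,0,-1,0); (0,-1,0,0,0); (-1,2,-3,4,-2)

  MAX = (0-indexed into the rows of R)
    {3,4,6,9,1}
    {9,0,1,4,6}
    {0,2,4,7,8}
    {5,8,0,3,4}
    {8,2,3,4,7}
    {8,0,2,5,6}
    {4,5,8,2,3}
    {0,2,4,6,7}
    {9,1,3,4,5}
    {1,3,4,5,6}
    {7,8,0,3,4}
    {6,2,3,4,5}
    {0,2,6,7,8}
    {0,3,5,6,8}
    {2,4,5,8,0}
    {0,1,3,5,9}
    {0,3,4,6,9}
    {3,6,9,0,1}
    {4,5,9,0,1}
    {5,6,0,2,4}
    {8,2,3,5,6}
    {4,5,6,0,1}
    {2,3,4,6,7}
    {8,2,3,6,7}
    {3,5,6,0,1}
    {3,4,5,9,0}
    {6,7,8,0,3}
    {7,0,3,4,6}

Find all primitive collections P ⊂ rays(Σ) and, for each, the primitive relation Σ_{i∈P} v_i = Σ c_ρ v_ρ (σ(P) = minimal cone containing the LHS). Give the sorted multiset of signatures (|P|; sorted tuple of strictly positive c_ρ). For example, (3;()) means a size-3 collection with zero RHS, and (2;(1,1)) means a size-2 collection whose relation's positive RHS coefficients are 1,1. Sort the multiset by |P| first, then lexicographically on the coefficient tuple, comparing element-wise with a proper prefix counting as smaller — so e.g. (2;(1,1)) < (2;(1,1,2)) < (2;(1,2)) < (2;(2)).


12 collections generate NE(X_Σ); each relation:

  • {5,7}:  v_{5} + v_{7} = 0  ⇒ sig = (2;())
  • {2,9}:  v_{2} + v_{9} = v_{1} + v_{4}  ⇒ sig = (2;(1,1))
  • {1,2}:  v_{1} + v_{2} = v_{4} + v_{5} + v_{6}  ⇒ sig = (2;(1,1,1))
  • {1,8}:  v_{1} + v_{8} = v_{0} + v_{3} + v_{5}  ⇒ sig = (2;(1,1,1))
  • {1,7}:  v_{1} + v_{7} = v_{0} + v_{3} + v_{4} + v_{6}  ⇒ sig = (2;(1,1,1,1))
  • {8,9}:  v_{8} + v_{9} = 2·v_{0} + 2·v_{3} + v_{4} + v_{5}  ⇒ sig = (2;(1,1,2,2))
  • {7,9}:  v_{7} + v_{9} = 2·v_{0} + 2·v_{3} + 2·v_{4} + v_{6}  ⇒ sig = (2;(1,2,2,2))
  • {0,2,3}:  v_{0} + v_{2} + v_{3} = 0  ⇒ sig = (3;())
  • {4,6,8}:  v_{4} + v_{6} + v_{8} = 0  ⇒ sig = (3;())
  • {5,6,9}:  v_{5} + v_{6} + v_{9} = 2·v_{1}  ⇒ sig = (3;(2))
  • {0,1,3,4}:  v_{0} + v_{1} + v_{3} + v_{4} = v_{9}  ⇒ sig = (4;(1))
  • {0,3,4,5,6}:  v_{0} + v_{3} + v_{4} + v_{5} + v_{6} = v_{1}  ⇒ sig = (5;(1))

Signatures (|P|; sorted positive RHS coefficients), sorted:
    |P|=2: 7 collections, coeffs (), (1,1), (1,1,1), (1,1,1), (1,1,1,1), (1,1,2,2), (1,2,2,2)
    |P|=3: 3 collections, coeffs (), (), (2)
    |P|=4: 1 collection, coeffs (1)
    |P|=5: 1 collection, coeffs (1)


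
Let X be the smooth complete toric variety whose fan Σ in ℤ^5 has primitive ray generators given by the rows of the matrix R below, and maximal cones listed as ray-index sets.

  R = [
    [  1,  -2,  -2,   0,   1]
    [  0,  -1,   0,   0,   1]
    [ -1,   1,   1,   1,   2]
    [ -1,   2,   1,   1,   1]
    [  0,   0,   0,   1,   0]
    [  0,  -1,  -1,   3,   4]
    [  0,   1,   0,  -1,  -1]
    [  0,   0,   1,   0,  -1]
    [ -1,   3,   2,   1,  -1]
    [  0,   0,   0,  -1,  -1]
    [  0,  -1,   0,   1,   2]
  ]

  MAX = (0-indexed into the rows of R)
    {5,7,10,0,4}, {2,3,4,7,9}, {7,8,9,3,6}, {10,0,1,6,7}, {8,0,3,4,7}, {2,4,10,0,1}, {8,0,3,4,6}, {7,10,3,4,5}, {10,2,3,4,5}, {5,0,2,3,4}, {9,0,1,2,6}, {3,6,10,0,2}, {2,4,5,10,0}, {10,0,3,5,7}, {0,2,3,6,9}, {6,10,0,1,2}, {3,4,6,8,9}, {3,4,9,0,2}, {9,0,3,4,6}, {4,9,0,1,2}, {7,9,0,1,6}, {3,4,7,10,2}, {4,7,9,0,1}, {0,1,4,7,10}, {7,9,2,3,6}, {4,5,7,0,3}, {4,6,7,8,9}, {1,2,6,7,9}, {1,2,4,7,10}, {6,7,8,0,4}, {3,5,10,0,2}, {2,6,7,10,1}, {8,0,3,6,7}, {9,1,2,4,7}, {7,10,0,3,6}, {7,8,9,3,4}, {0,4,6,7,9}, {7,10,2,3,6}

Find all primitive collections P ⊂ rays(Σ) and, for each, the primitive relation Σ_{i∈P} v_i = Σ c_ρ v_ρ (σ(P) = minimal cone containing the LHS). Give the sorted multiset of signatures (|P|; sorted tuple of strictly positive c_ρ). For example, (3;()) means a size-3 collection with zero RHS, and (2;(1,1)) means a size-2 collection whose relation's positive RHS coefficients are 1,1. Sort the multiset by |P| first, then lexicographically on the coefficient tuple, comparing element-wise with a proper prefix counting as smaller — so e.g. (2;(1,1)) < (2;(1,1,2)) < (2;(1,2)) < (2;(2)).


Δ(Σ) — 11 vertices, 18 min non-faces:

  P={1,3}:  v_{1} + v_{3} = v_{2} — sig = (2;(1))
  P={9,10}:  v_{9} + v_{10} = v_{1} — sig = (2;(1))
  P={1,8}:  v_{1} + v_{8} = v_{3} + v_{7} — sig = (2;(1,1))
  P={5,9}:  v_{5} + v_{9} = v_{0} + v_{2} + v_{4} — sig = (2;(1,1,1))
  P={1,5}:  v_{1} + v_{5} = v_{0} + v_{2} + v_{4} + v_{10} — sig = (2;(1,1,1,1))
  P={2,8}:  v_{2} + v_{8} = 2·v_{3} + v_{7} — sig = (2;(1,2))
  P={5,6}:  v_{5} + v_{6} = 2·v_{0} + 2·v_{3} + v_{7} — sig = (2;(1,2,2))
  P={8,10}:  v_{8} + v_{10} = v_{0} + 2·v_{3} + 2·v_{7} — sig = (2;(1,2,2))
  P={5,8}:  v_{5} + v_{8} = 2·v_{0} + 3·v_{3} + v_{4} + 2·v_{7} — sig = (2;(1,2,2,3))
  P={1,4,6}:  v_{1} + v_{4} + v_{6} = 0 — sig = (3;())
  P={0,2,7}:  v_{0} + v_{2} + v_{7} = v_{10} — sig = (3;(1))
  P={2,4,6}:  v_{2} + v_{4} + v_{6} = v_{3} — sig = (3;(1))
  P={0,8,9}:  v_{0} + v_{8} + v_{9} = v_{4} + v_{6} — sig = (3;(1,1))
  P={4,6,10}:  v_{4} + v_{6} + v_{10} = v_{0} + v_{3} + v_{7} — sig = (3;(1,1,1))
  P={2,5,7}:  v_{2} + v_{5} + v_{7} = v_{3} + v_{4} + 2·v_{10} — sig = (3;(1,1,2))
  P={0,3,7,9}:  v_{0} + v_{3} + v_{7} + v_{9} = 0 — sig = (4;())
  P={0,3,4,10}:  v_{0} + v_{3} + v_{4} + v_{10} = v_{5} — sig = (4;(1))
  P={3,4,6,7}:  v_{3} + v_{4} + v_{6} + v_{7} = v_{8} — sig = (4;(1))

Signatures (|P|; sorted positive RHS coefficients), sorted:
{ (2;(1)) ×2,  (2;(1,1)),  (2;(1,1,1)),  (2;(1,1,1,1)),  (2;(1,2)),  (2;(1,2,2)) ×2,  (2;(1,2,2,3)),  (3;()),  (3;(1)) ×2,  (3;(1,1)),  (3;(1,1,1)),  (3;(1,1,2)),  (4;()),  (4;(1)) ×2 }


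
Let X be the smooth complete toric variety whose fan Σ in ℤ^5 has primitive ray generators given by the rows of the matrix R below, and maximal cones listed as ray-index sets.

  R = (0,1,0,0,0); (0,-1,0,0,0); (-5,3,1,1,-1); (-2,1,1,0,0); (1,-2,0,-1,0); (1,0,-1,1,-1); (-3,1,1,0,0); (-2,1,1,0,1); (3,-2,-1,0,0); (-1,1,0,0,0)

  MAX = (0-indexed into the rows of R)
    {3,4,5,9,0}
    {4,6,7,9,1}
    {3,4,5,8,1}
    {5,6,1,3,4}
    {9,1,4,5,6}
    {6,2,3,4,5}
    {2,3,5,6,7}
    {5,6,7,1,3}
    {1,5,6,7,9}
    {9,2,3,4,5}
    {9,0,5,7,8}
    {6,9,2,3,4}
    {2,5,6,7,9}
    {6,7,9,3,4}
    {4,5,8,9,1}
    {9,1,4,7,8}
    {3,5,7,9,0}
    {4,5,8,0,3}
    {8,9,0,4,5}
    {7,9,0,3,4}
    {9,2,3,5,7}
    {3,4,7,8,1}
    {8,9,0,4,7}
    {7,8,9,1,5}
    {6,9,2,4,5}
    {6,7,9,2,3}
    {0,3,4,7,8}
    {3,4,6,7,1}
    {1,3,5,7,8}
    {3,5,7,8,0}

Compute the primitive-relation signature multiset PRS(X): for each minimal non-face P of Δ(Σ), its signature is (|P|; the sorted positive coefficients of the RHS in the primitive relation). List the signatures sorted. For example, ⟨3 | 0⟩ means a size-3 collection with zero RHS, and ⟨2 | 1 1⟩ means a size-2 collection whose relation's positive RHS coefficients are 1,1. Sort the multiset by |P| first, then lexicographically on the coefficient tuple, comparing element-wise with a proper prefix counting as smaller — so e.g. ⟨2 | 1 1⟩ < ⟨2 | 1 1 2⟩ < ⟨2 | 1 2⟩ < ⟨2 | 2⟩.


|primitive collections| = 11. Relations:

  P = {0,1}:  v_{0} + v_{1} = 0 — sig = ⟨2 | 0⟩
  P = {6,8}:  v_{6} + v_{8} = v_{1} — sig = ⟨2 | 1⟩
  P = {0,6}:  v_{0} + v_{6} = v_{3} + v_{9} — sig = ⟨2 | 1 1⟩
  P = {2,8}:  v_{2} + v_{8} = v_{5} + v_{6} — sig = ⟨2 | 1 1⟩
  P = {1,2}:  v_{1} + v_{2} = v_{5} + 2·v_{6} — sig = ⟨2 | 1 2⟩
  P = {0,2}:  v_{0} + v_{2} = 2·v_{3} + v_{5} + 2·v_{9} — sig = ⟨2 | 1 2 2⟩
  P = {3,8,9}:  v_{3} + v_{8} + v_{9} = 0 — sig = ⟨3 | 0⟩
  P = {1,3,9}:  v_{1} + v_{3} + v_{9} = v_{6} — sig = ⟨3 | 1⟩
  P = {4,5,7}:  v_{4} + v_{5} + v_{7} = v_{1} — sig = ⟨3 | 1⟩
  P = {2,4,7}:  v_{2} + v_{4} + v_{7} = 2·v_{6} — sig = ⟨3 | 2⟩
  P = {3,5,6,9}:  v_{3} + v_{5} + v_{6} + v_{9} = v_{2} — sig = ⟨4 | 1⟩

Hence PRS(X_Σ) =
    ⟨2 | 0⟩
    ⟨2 | 1⟩
    ⟨2 | 1 1⟩
    ⟨2 | 1 1⟩
    ⟨2 | 1 2⟩
    ⟨2 | 1 2 2⟩
    ⟨3 | 0⟩
    ⟨3 | 1⟩
    ⟨3 | 1⟩
    ⟨3 | 2⟩
    ⟨4 | 1⟩


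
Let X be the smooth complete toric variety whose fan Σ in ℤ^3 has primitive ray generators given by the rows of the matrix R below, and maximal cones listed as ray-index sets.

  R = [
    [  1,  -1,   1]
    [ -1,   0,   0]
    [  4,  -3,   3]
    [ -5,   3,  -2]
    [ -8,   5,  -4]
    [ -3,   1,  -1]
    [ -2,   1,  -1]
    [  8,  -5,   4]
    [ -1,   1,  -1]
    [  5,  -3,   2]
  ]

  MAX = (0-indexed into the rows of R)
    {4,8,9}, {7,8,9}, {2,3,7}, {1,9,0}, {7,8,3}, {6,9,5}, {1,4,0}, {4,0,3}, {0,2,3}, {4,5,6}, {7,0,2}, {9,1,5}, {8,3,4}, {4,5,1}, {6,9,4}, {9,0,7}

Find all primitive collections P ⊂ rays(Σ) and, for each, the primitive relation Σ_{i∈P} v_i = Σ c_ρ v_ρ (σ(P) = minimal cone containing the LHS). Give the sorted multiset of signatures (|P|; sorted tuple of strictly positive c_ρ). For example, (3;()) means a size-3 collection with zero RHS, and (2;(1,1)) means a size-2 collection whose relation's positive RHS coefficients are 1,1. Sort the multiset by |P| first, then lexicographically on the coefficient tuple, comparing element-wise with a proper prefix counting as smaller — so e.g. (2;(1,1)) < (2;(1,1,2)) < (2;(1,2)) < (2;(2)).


Primitive collections (25):

  • {0,8}:  v_{0} + v_{8} = 0 ; sig = (2;())
  • {3,9}:  v_{3} + v_{9} = 0 ; sig = (2;())
  • {4,7}:  v_{4} + v_{7} = 0 ; sig = (2;())
  • {0,6}:  v_{0} + v_{6} = v_{1} ; sig = (2;(1))
  • {1,6}:  v_{1} + v_{6} = v_{5} ; sig = (2;(1))
  • {1,8}:  v_{1} + v_{8} = v_{6} ; sig = (2;(1))
  • {2,4}:  v_{2} + v_{4} = v_{0} + v_{3} ; sig = (2;(1,1))
  • {2,8}:  v_{2} + v_{8} = v_{3} + v_{7} ; sig = (2;(1,1))
  • {2,9}:  v_{2} + v_{9} = v_{0} + v_{7} ; sig = (2;(1,1))
  • {3,6}:  v_{3} + v_{6} = v_{0} + v_{4} ; sig = (2;(1,1))
  • {6,7}:  v_{6} + v_{7} = v_{0} + v_{9} ; sig = (2;(1,1))
  • {6,8}:  v_{6} + v_{8} = v_{4} + v_{9} ; sig = (2;(1,1))
  • {3,5}:  v_{3} + v_{5} = v_{0} + v_{1} + v_{4} ; sig = (2;(1,1,1))
  • {5,7}:  v_{5} + v_{7} = v_{0} + v_{1} + v_{9} ; sig = (2;(1,1,1))
  • {1,3}:  v_{1} + v_{3} = 2·v_{0} + v_{4} ; sig = (2;(1,2))
  • {1,7}:  v_{1} + v_{7} = 2·v_{0} + v_{9} ; sig = (2;(1,2))
  • {2,5}:  v_{2} + v_{5} = 2·v_{0} + v_{1} ; sig = (2;(1,2))
  • {0,5}:  v_{0} + v_{5} = 2·v_{1} ; sig = (2;(2))
  • {2,6}:  v_{2} + v_{6} = 2·v_{0} ; sig = (2;(2))
  • {5,8}:  v_{5} + v_{8} = 2·v_{6} ; sig = (2;(2))
  • {1,2}:  v_{1} + v_{2} = 3·v_{0} ; sig = (2;(3))
  • {0,3,7}:  v_{0} + v_{3} + v_{7} = v_{2} ; sig = (3;(1))
  • {0,4,9}:  v_{0} + v_{4} + v_{9} = v_{6} ; sig = (3;(1))
  • {1,4,9}:  v_{1} + v_{4} + v_{9} = 2·v_{6} ; sig = (3;(2))
  • {4,5,9}:  v_{4} + v_{5} + v_{9} = 3·v_{6} ; sig = (3;(3))

so the primitive-relation signature multiset is
    |P|=2: 21 collections, coeffs (), (), (), (1), (1), (1), (1,1), (1,1), (1,1), (1,1), (1,1), (1,1), (1,1,1), (1,1,1), (1,2), (1,2), (1,2), (2), (2), (2), (3)
    |P|=3: 4 collections, coeffs (1), (1), (2), (3)
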